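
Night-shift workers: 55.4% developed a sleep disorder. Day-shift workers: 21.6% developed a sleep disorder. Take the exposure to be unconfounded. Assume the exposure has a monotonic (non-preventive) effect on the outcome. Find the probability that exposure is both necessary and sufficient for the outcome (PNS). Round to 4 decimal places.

PNS ≈ 0.3380

p₁ = 0.554, p₀ = 0.216.
Under exogeneity and monotonicity, PNS = p₁ − p₀.
PNS = 0.554 − 0.216 = 0.338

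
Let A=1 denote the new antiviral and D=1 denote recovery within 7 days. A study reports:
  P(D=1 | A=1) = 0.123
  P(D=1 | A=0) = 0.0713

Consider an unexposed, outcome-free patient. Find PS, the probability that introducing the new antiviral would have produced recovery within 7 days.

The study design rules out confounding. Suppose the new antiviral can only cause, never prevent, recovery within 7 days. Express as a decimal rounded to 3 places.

Let p₁ = 0.123, p₀ = 0.0713.
Under exogeneity and monotonicity, PS = (p₁ − p₀) / (1 − p₀).
PS = (0.123 − 0.0713) / (1 − 0.0713) = 0.0517 / 0.9287 ≈ 0.0557

PS ≈ 0.056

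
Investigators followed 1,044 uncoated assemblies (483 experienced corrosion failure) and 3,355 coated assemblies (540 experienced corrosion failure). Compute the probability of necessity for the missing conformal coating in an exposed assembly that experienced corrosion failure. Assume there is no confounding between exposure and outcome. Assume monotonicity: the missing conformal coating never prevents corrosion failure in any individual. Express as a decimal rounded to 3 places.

PN ≈ 0.652

p₁ = P(outcome | exposed) = 483/1044 = 0.46264
p₀ = P(outcome | unexposed) = 540/3355 = 0.16095
Under exogeneity and monotonicity, PN = (p₁ − p₀) / p₁.
PN = (0.46264 − 0.16095) / 0.46264 = 0.30169 / 0.46264 ≈ 0.6521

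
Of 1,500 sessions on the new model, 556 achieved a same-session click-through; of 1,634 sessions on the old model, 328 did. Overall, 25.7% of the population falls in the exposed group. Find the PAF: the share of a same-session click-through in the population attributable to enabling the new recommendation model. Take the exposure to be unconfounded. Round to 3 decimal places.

p₁ = P(outcome | exposed) = 556/1500 = 0.37067
p₀ = P(outcome | unexposed) = 328/1634 = 0.20073
Overall risk P(Y=1) = π·p₁ + (1−π)·p₀ = 0.257×0.37067 + 0.743×0.20073 = 0.24441.
Under exogeneity, PAF = [P(Y=1) − p₀] / P(Y=1).
PAF = (0.24441 − 0.20073) / 0.24441 ≈ 0.1787

PAF ≈ 0.179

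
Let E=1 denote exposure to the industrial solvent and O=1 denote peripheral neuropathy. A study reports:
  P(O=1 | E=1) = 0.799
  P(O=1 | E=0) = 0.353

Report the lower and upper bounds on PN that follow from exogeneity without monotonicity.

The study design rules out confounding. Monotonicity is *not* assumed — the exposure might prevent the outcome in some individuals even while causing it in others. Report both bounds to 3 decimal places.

Let p₁ = 0.799, p₀ = 0.353.
Under exogeneity alone the bounds on PN are max{0,(p₁−p₀)/p₁} ≤ PN ≤ min{1,(1−p₀)/p₁}.
  lower = (p₁ − p₀)/p₁ = 0.446 / 0.799 ≈ 0.5582
  upper = min{1, (1 − p₀)/p₁} = 0.647 / 0.799 ≈ 0.8098

0.558 ≤ PN ≤ 0.810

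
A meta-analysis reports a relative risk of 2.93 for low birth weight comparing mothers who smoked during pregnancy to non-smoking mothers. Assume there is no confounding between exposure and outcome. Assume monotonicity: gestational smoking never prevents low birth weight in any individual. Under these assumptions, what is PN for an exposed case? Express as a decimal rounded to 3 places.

PN ≈ 0.659

Under exogeneity and monotonicity, PN = (RR − 1) / RR = 1 − 1/RR.
PN = (2.93 − 1) / 2.93 = 1.93 / 2.93 ≈ 0.6587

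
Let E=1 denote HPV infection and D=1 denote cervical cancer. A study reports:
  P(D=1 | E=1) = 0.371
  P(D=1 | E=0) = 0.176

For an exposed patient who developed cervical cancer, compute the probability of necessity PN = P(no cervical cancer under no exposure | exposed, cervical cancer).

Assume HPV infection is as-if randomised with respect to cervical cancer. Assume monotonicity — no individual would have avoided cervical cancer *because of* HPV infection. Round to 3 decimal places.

Let p₁ = 0.371, p₀ = 0.176.
Under exogeneity and monotonicity, PN = (p₁ − p₀) / p₁.
PN = (0.371 − 0.176) / 0.371 = 0.195 / 0.371 ≈ 0.5256

PN ≈ 0.526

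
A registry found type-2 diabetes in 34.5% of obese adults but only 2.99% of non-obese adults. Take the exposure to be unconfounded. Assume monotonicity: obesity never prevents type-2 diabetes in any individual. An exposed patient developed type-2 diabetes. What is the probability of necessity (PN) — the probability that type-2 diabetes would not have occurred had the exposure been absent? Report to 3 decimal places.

p₁ = 0.345, p₀ = 0.0299.
Under exogeneity and monotonicity, PN = (p₁ − p₀) / p₁.
PN = (0.345 − 0.0299) / 0.345 = 0.3151 / 0.345 ≈ 0.9133

PN ≈ 0.913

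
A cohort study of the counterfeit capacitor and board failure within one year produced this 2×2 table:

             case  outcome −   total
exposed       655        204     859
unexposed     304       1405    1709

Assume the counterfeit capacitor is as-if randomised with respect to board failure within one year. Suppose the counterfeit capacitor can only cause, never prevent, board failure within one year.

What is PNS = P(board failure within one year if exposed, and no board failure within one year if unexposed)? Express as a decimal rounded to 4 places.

PNS ≈ 0.5846

p₁ = P(outcome | exposed) = 655/859 = 0.76251
p₀ = P(outcome | unexposed) = 304/1709 = 0.17788
Under exogeneity and monotonicity, PNS = p₁ − p₀.
PNS = 0.76251 − 0.17788 = 0.58463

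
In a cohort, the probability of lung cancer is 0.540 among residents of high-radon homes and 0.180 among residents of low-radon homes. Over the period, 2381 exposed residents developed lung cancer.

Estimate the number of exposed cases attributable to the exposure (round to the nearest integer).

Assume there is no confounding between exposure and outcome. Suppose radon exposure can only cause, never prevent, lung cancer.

about 1587 cases

Let p₁ = 0.54, p₀ = 0.18.
PN = (p₁ − p₀)/p₁ = (0.54 − 0.18) / 0.54 ≈ 0.66667.
Attributable cases ≈ PN × (exposed cases) = 0.66667 × 2381 ≈ 1587.33.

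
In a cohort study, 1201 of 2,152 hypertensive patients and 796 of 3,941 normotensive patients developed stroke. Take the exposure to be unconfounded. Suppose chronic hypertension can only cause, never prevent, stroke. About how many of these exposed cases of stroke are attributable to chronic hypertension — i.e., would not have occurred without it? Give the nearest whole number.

about 766 cases

p₁ = P(outcome | exposed) = 1201/2152 = 0.55809
p₀ = P(outcome | unexposed) = 796/3941 = 0.20198
PN = (p₁ − p₀)/p₁ = (0.55809 − 0.20198) / 0.55809 ≈ 0.63809.
Attributable cases ≈ PN × (exposed cases) = 0.63809 × 1201 ≈ 766.34.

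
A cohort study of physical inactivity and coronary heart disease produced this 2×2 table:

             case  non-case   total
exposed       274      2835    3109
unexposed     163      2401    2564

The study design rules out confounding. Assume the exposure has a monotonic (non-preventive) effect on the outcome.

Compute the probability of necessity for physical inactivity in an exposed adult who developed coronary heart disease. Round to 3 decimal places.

p₁ = P(outcome | exposed) = 274/3109 = 0.088131
p₀ = P(outcome | unexposed) = 163/2564 = 0.063573
Under exogeneity and monotonicity, PN = (p₁ − p₀)/p₁.
PN = (0.088131 − 0.063573) / 0.088131 ≈ 0.2787

PN ≈ 0.279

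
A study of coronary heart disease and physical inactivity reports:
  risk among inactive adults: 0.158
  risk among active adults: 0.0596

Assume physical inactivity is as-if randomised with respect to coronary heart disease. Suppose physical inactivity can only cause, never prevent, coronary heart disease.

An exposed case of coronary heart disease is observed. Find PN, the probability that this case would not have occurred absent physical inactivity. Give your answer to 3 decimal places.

PN ≈ 0.623

Let p₁ = 0.158, p₀ = 0.0596.
Under exogeneity and monotonicity, PN = (p₁ − p₀) / p₁.
PN = (0.158 − 0.0596) / 0.158 = 0.0984 / 0.158 ≈ 0.6228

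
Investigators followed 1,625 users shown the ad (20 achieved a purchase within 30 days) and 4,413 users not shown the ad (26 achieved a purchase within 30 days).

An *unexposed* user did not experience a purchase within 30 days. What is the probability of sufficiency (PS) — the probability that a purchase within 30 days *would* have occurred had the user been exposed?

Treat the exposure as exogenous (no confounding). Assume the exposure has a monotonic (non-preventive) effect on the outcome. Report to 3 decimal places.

PS ≈ 0.006

p₁ = P(outcome | exposed) = 20/1625 = 0.012308
p₀ = P(outcome | unexposed) = 26/4413 = 0.0058917
Under exogeneity and monotonicity, PS = (p₁ − p₀) / (1 − p₀).
PS = (0.012308 − 0.0058917) / (1 − 0.0058917) = 0.006416 / 0.99411 ≈ 0.0065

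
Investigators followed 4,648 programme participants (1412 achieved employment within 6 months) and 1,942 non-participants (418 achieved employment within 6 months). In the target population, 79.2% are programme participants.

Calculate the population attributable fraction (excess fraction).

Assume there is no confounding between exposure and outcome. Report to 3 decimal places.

PAF ≈ 0.246

p₁ = P(outcome | exposed) = 1412/4648 = 0.30379
p₀ = P(outcome | unexposed) = 418/1942 = 0.21524
Overall risk P(Y=1) = π·p₁ + (1−π)·p₀ = 0.792×0.30379 + 0.208×0.21524 = 0.28537.
Under exogeneity, PAF = [P(Y=1) − p₀] / P(Y=1).
PAF = (0.28537 − 0.21524) / 0.28537 ≈ 0.2457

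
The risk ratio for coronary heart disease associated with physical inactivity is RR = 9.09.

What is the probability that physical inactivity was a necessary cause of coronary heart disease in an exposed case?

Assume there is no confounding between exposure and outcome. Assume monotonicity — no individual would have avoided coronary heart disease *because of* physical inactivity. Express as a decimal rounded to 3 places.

Under exogeneity and monotonicity, PN = (RR − 1) / RR = 1 − 1/RR.
PN = (9.09 − 1) / 9.09 = 8.09 / 9.09 ≈ 0.8900

PN ≈ 0.890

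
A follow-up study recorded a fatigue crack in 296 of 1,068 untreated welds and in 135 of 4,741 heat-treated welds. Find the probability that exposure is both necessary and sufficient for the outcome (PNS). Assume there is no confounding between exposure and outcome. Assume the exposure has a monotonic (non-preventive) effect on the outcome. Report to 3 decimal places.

p₁ = P(outcome | exposed) = 296/1068 = 0.27715
p₀ = P(outcome | unexposed) = 135/4741 = 0.028475
Under exogeneity and monotonicity, PNS = p₁ − p₀.
PNS = 0.27715 − 0.028475 = 0.24868

PNS ≈ 0.249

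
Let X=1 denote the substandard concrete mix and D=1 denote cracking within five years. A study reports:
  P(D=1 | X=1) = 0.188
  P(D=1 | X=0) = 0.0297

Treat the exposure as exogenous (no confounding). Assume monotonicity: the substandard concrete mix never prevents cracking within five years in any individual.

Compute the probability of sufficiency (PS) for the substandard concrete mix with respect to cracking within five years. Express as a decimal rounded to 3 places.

Let p₁ = 0.188, p₀ = 0.0297.
Under exogeneity and monotonicity, PS = (p₁ − p₀) / (1 − p₀).
PS = (0.188 − 0.0297) / (1 − 0.0297) = 0.1583 / 0.9703 ≈ 0.1631

PS ≈ 0.163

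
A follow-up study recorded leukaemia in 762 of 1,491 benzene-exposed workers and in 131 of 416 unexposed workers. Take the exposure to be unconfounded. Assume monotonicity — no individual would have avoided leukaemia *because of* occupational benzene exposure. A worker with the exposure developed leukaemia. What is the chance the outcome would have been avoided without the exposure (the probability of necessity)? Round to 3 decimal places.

PN ≈ 0.384

p₁ = P(outcome | exposed) = 762/1491 = 0.51107
p₀ = P(outcome | unexposed) = 131/416 = 0.3149
Under exogeneity and monotonicity, PN = (p₁ − p₀) / p₁.
PN = (0.51107 − 0.3149) / 0.51107 = 0.19616 / 0.51107 ≈ 0.3838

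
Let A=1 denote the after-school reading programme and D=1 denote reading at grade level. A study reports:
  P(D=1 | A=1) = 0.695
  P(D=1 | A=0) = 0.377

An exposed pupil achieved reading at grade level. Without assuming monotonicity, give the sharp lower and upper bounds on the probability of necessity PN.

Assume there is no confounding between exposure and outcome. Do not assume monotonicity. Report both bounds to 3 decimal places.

Let p₁ = 0.695, p₀ = 0.377.
Under exogeneity alone the bounds on PN are max{0,(p₁−p₀)/p₁} ≤ PN ≤ min{1,(1−p₀)/p₁}.
  lower = (p₁ − p₀)/p₁ = 0.318 / 0.695 ≈ 0.4576
  upper = min{1, (1 − p₀)/p₁} = 0.623 / 0.695 ≈ 0.8964

0.458 ≤ PN ≤ 0.896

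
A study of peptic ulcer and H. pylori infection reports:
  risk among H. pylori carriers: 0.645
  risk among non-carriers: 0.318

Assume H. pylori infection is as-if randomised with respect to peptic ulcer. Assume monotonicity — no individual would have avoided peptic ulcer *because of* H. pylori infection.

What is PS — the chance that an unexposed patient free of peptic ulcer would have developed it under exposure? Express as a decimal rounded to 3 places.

Let p₁ = 0.645, p₀ = 0.318.
Under exogeneity and monotonicity, PS = (p₁ − p₀) / (1 − p₀).
PS = (0.645 − 0.318) / (1 − 0.318) = 0.327 / 0.682 ≈ 0.4795

PS ≈ 0.479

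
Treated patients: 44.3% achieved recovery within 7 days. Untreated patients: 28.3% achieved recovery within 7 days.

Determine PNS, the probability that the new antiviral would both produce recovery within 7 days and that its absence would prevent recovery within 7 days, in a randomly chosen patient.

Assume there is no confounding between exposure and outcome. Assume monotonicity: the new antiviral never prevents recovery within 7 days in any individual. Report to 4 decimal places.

PNS ≈ 0.1600

p₁ = 0.443, p₀ = 0.283.
Under exogeneity and monotonicity, PNS = p₁ − p₀.
PNS = 0.443 − 0.283 = 0.16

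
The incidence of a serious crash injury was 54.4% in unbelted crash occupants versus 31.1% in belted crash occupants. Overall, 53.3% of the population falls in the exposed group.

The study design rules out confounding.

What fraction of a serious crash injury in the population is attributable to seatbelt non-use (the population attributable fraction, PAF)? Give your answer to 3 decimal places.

p₁ = 0.544, p₀ = 0.311.
Overall risk P(Y=1) = π·p₁ + (1−π)·p₀ = 0.533×0.544 + 0.467×0.311 = 0.43519.
Under exogeneity, PAF = [P(Y=1) − p₀] / P(Y=1).
PAF = (0.43519 − 0.311) / 0.43519 ≈ 0.2854

PAF ≈ 0.285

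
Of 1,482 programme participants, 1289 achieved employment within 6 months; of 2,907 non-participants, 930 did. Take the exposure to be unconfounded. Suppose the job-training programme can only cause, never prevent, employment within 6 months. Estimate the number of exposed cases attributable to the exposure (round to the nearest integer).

p₁ = P(outcome | exposed) = 1289/1482 = 0.86977
p₀ = P(outcome | unexposed) = 930/2907 = 0.31992
PN = (p₁ − p₀)/p₁ = (0.86977 − 0.31992) / 0.86977 ≈ 0.63218.
Attributable cases ≈ PN × (exposed cases) = 0.63218 × 1289 ≈ 814.88.

about 815 cases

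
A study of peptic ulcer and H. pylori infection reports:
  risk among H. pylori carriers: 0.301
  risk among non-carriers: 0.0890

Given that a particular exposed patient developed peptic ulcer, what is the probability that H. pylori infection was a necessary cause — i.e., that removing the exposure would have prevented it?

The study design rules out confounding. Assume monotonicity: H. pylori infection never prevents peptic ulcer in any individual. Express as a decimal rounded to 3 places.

Let p₁ = 0.301, p₀ = 0.089.
Under exogeneity and monotonicity, PN = (p₁ − p₀) / p₁.
PN = (0.301 − 0.089) / 0.301 = 0.212 / 0.301 ≈ 0.7043

PN ≈ 0.704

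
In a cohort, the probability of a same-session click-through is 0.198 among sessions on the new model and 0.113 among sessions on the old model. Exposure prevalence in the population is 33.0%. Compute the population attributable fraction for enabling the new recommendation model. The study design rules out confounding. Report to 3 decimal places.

Let p₁ = 0.198, p₀ = 0.113.
Overall risk P(Y=1) = π·p₁ + (1−π)·p₀ = 0.33×0.198 + 0.67×0.113 = 0.14105.
Under exogeneity, PAF = [P(Y=1) − p₀] / P(Y=1).
PAF = (0.14105 − 0.113) / 0.14105 ≈ 0.1989

PAF ≈ 0.199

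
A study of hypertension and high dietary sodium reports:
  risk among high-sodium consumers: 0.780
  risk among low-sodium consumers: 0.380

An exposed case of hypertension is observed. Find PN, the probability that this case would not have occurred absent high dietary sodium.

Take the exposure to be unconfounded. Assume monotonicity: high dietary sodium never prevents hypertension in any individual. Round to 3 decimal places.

Let p₁ = 0.78, p₀ = 0.38.
Under exogeneity and monotonicity, PN = (p₁ − p₀) / p₁.
PN = (0.78 − 0.38) / 0.78 = 0.4 / 0.78 ≈ 0.5128

PN ≈ 0.513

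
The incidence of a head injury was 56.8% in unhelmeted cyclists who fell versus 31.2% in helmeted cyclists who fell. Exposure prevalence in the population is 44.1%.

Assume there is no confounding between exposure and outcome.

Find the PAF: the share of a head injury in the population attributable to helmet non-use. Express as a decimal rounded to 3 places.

p₁ = 0.568, p₀ = 0.312.
Overall risk P(Y=1) = π·p₁ + (1−π)·p₀ = 0.441×0.568 + 0.559×0.312 = 0.4249.
Under exogeneity, PAF = [P(Y=1) − p₀] / P(Y=1).
PAF = (0.4249 − 0.312) / 0.4249 ≈ 0.2657

PAF ≈ 0.266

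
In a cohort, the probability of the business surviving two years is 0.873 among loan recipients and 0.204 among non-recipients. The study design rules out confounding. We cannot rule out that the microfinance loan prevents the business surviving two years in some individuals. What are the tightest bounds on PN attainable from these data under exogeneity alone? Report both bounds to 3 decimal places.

Let p₁ = 0.873, p₀ = 0.204.
Under exogeneity alone the bounds on PN are max{0,(p₁−p₀)/p₁} ≤ PN ≤ min{1,(1−p₀)/p₁}.
  lower = (p₁ − p₀)/p₁ = 0.669 / 0.873 ≈ 0.7663
  upper = min{1, (1 − p₀)/p₁} = 0.796 / 0.873 ≈ 0.9118

0.766 ≤ PN ≤ 0.912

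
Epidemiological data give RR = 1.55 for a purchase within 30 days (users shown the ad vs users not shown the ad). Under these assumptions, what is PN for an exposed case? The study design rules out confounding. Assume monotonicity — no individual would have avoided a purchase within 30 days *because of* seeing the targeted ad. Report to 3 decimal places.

PN ≈ 0.355

Under exogeneity and monotonicity, PN = (RR − 1) / RR = 1 − 1/RR.
PN = (1.55 − 1) / 1.55 = 0.55 / 1.55 ≈ 0.3548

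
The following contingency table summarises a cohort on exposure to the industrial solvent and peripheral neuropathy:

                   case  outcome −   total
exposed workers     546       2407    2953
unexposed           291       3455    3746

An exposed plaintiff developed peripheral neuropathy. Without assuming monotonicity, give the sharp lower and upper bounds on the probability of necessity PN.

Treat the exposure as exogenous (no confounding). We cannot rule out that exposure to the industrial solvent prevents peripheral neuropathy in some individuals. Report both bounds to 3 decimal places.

0.580 ≤ PN ≤ 1.000

p₁ = P(outcome | exposed) = 546/2953 = 0.1849
p₀ = P(outcome | unexposed) = 291/3746 = 0.077683
Under exogeneity alone the bounds on PN are max{0,(p₁−p₀)/p₁} ≤ PN ≤ min{1,(1−p₀)/p₁}.
  lower = (p₁ − p₀)/p₁ = 0.10721 / 0.1849 ≈ 0.5799
  upper = min{1, (1 − p₀)/p₁} = 0.92232 / 0.1849 ≈ 4.9883 → capped at 1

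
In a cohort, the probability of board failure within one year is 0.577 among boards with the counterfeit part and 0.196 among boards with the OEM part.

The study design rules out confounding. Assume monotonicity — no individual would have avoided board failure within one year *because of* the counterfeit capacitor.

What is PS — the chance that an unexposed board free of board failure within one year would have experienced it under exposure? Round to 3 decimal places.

PS ≈ 0.474

Let p₁ = 0.577, p₀ = 0.196.
Under exogeneity and monotonicity, PS = (p₁ − p₀) / (1 − p₀).
PS = (0.577 − 0.196) / (1 − 0.196) = 0.381 / 0.804 ≈ 0.4739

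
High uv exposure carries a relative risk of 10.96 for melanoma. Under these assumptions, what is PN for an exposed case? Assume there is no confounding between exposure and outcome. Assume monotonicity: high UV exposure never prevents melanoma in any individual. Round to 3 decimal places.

PN ≈ 0.909

Under exogeneity and monotonicity, PN = (RR − 1) / RR = 1 − 1/RR.
PN = (10.96 − 1) / 10.96 = 9.96 / 10.96 ≈ 0.9088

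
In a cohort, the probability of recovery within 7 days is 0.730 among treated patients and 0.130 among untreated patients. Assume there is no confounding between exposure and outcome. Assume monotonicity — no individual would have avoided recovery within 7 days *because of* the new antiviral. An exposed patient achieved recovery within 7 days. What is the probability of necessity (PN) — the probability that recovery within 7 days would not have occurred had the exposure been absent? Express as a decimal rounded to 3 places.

PN ≈ 0.822

Let p₁ = 0.73, p₀ = 0.13.
Under exogeneity and monotonicity, PN = (p₁ − p₀) / p₁.
PN = (0.73 − 0.13) / 0.73 = 0.6 / 0.73 ≈ 0.8219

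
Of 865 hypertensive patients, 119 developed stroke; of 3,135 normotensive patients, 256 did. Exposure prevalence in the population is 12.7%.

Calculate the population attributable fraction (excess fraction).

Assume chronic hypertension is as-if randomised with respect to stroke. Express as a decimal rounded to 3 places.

PAF ≈ 0.080

p₁ = P(outcome | exposed) = 119/865 = 0.13757
p₀ = P(outcome | unexposed) = 256/3135 = 0.081659
Overall risk P(Y=1) = π·p₁ + (1−π)·p₀ = 0.127×0.13757 + 0.873×0.081659 = 0.08876.
Under exogeneity, PAF = [P(Y=1) − p₀] / P(Y=1).
PAF = (0.08876 − 0.081659) / 0.08876 ≈ 0.0800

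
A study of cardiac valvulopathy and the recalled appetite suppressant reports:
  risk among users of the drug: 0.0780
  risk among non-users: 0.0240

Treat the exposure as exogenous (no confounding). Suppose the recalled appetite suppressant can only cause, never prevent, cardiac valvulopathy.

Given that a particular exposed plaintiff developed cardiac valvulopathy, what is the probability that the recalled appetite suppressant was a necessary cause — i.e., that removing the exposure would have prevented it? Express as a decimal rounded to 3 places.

PN ≈ 0.692

Let p₁ = 0.078, p₀ = 0.024.
Under exogeneity and monotonicity, PN = (p₁ − p₀) / p₁.
PN = (0.078 − 0.024) / 0.078 = 0.054 / 0.078 ≈ 0.6923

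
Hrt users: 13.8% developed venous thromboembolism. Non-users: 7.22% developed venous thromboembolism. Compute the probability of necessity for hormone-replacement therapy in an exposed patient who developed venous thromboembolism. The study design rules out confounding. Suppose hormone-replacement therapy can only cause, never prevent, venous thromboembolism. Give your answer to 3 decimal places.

PN ≈ 0.477

p₁ = 0.138, p₀ = 0.0722.
Under exogeneity and monotonicity, PN = (p₁ − p₀) / p₁.
PN = (0.138 − 0.0722) / 0.138 = 0.0658 / 0.138 ≈ 0.4768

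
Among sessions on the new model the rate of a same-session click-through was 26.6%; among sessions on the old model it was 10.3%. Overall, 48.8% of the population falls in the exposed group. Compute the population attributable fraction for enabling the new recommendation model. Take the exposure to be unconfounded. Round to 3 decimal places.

p₁ = 0.266, p₀ = 0.103.
Overall risk P(Y=1) = π·p₁ + (1−π)·p₀ = 0.488×0.266 + 0.512×0.103 = 0.18254.
Under exogeneity, PAF = [P(Y=1) − p₀] / P(Y=1).
PAF = (0.18254 − 0.103) / 0.18254 ≈ 0.4358

PAF ≈ 0.436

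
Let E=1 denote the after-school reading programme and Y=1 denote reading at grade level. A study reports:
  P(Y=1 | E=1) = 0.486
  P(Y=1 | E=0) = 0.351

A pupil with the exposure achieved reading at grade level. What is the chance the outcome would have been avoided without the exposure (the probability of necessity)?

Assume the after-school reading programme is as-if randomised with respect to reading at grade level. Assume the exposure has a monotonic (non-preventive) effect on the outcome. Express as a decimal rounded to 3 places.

PN ≈ 0.278

Let p₁ = 0.486, p₀ = 0.351.
Under exogeneity and monotonicity, PN = (p₁ − p₀) / p₁.
PN = (0.486 − 0.351) / 0.486 = 0.135 / 0.486 ≈ 0.2778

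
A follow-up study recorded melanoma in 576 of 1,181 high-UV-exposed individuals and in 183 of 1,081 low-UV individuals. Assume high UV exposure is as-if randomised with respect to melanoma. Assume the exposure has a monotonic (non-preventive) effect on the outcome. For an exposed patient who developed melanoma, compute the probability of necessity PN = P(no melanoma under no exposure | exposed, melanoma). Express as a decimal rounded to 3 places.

p₁ = P(outcome | exposed) = 576/1181 = 0.48772
p₀ = P(outcome | unexposed) = 183/1081 = 0.16929
Under exogeneity and monotonicity, PN = (p₁ − p₀) / p₁.
PN = (0.48772 − 0.16929) / 0.48772 = 0.31843 / 0.48772 ≈ 0.6529

PN ≈ 0.653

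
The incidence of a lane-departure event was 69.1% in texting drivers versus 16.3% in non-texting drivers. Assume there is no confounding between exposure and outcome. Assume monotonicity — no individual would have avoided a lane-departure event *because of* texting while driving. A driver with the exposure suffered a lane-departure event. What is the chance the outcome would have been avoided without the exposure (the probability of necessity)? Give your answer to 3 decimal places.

PN ≈ 0.764

p₁ = 0.691, p₀ = 0.163.
Under exogeneity and monotonicity, PN = (p₁ − p₀) / p₁.
PN = (0.691 − 0.163) / 0.691 = 0.528 / 0.691 ≈ 0.7641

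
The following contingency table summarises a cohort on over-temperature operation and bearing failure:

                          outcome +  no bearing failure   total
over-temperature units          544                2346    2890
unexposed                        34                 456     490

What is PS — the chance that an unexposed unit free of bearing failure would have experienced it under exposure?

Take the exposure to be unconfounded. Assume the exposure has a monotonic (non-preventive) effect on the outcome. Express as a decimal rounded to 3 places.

PS ≈ 0.128

p₁ = P(outcome | exposed) = 544/2890 = 0.18824
p₀ = P(outcome | unexposed) = 34/490 = 0.069388
Under exogeneity and monotonicity, PS = (p₁ − p₀) / (1 − p₀).
PS = (0.18824 − 0.069388) / (1 − 0.069388) = 0.11885 / 0.93061 ≈ 0.1277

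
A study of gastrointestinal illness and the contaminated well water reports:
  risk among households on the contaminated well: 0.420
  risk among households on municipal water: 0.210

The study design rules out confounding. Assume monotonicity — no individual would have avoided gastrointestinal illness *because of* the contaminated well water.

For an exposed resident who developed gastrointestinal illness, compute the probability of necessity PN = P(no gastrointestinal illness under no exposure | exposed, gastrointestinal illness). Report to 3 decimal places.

PN ≈ 0.500

Let p₁ = 0.42, p₀ = 0.21.
Under exogeneity and monotonicity, PN = (p₁ − p₀) / p₁.
PN = (0.42 − 0.21) / 0.42 = 0.21 / 0.42 ≈ 0.5000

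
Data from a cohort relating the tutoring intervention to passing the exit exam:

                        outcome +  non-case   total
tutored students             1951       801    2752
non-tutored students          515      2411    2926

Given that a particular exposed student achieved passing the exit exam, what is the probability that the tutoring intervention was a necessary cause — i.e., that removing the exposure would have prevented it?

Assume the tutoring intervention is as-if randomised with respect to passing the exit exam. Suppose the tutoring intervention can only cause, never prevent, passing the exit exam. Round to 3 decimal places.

PN ≈ 0.752

p₁ = P(outcome | exposed) = 1951/2752 = 0.70894
p₀ = P(outcome | unexposed) = 515/2926 = 0.17601
Under exogeneity and monotonicity, PN = (p₁ − p₀)/p₁.
PN = (0.70894 − 0.17601) / 0.70894 ≈ 0.7517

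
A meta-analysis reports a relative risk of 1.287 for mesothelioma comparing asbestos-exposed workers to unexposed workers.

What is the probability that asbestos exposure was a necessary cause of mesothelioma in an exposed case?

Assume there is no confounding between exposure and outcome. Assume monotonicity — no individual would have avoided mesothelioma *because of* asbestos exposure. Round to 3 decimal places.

Under exogeneity and monotonicity, PN = (RR − 1) / RR = 1 − 1/RR.
PN = (1.287 − 1) / 1.287 = 0.287 / 1.287 ≈ 0.2230

PN ≈ 0.223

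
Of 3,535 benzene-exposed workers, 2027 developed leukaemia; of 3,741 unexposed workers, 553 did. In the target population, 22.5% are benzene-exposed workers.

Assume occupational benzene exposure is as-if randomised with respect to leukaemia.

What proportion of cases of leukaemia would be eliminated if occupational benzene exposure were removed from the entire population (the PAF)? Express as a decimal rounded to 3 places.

PAF ≈ 0.393

p₁ = P(outcome | exposed) = 2027/3535 = 0.57341
p₀ = P(outcome | unexposed) = 553/3741 = 0.14782
Overall risk P(Y=1) = π·p₁ + (1−π)·p₀ = 0.225×0.57341 + 0.775×0.14782 = 0.24358.
Under exogeneity, PAF = [P(Y=1) − p₀] / P(Y=1).
PAF = (0.24358 − 0.14782) / 0.24358 ≈ 0.3931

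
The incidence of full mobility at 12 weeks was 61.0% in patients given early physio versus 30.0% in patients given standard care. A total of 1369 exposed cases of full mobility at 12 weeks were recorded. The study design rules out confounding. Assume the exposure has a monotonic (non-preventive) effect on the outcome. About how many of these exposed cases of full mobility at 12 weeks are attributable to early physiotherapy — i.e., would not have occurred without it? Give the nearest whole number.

p₁ = 0.61, p₀ = 0.3.
PN = (p₁ − p₀)/p₁ = (0.61 − 0.3) / 0.61 ≈ 0.50820.
Attributable cases ≈ PN × (exposed cases) = 0.50820 × 1369 ≈ 695.72.

about 696 cases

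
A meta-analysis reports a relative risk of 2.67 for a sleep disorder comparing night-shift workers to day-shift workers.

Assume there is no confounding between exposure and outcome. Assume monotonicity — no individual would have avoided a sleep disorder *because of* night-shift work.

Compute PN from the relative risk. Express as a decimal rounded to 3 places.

Under exogeneity and monotonicity, PN = (RR − 1) / RR = 1 − 1/RR.
PN = (2.67 − 1) / 2.67 = 1.67 / 2.67 ≈ 0.6255

PN ≈ 0.625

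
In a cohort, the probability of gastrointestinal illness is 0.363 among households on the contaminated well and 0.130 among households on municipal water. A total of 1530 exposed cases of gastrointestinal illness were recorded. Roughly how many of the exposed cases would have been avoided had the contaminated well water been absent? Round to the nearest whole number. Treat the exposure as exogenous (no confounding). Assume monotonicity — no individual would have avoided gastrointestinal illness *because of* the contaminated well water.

Let p₁ = 0.363, p₀ = 0.13.
PN = (p₁ − p₀)/p₁ = (0.363 − 0.13) / 0.363 ≈ 0.64187.
Attributable cases ≈ PN × (exposed cases) = 0.64187 × 1530 ≈ 982.07.

about 982 cases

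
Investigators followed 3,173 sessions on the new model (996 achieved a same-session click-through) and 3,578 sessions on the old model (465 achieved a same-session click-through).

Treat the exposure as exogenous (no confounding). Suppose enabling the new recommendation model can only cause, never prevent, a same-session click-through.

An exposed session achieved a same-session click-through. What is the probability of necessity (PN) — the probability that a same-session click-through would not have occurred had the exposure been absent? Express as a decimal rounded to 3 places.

PN ≈ 0.586

p₁ = P(outcome | exposed) = 996/3173 = 0.3139
p₀ = P(outcome | unexposed) = 465/3578 = 0.12996
Under exogeneity and monotonicity, PN = (p₁ − p₀) / p₁.
PN = (0.3139 − 0.12996) / 0.3139 = 0.18394 / 0.3139 ≈ 0.5860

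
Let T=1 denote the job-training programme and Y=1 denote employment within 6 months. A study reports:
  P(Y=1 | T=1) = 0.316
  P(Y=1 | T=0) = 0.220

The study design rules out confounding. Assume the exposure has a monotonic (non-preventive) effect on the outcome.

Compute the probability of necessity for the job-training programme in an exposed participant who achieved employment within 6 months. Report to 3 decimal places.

PN ≈ 0.304

Let p₁ = 0.316, p₀ = 0.22.
Under exogeneity and monotonicity, PN = (p₁ − p₀) / p₁.
PN = (0.316 − 0.22) / 0.316 = 0.096 / 0.316 ≈ 0.3038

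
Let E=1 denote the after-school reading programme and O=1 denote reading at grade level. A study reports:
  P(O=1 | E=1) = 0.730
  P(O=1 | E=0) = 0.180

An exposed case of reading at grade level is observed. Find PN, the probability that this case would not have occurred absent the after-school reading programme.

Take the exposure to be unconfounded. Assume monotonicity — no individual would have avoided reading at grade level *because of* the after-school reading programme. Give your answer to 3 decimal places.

Let p₁ = 0.73, p₀ = 0.18.
Under exogeneity and monotonicity, PN = (p₁ − p₀) / p₁.
PN = (0.73 − 0.18) / 0.73 = 0.55 / 0.73 ≈ 0.7534

PN ≈ 0.753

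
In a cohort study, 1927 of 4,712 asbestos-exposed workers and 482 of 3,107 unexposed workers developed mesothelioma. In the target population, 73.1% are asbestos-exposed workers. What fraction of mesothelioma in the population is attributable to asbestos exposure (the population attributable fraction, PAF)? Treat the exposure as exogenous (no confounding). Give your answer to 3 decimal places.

PAF ≈ 0.545

p₁ = P(outcome | exposed) = 1927/4712 = 0.40896
p₀ = P(outcome | unexposed) = 482/3107 = 0.15513
Overall risk P(Y=1) = π·p₁ + (1−π)·p₀ = 0.731×0.40896 + 0.269×0.15513 = 0.34068.
Under exogeneity, PAF = [P(Y=1) − p₀] / P(Y=1).
PAF = (0.34068 − 0.15513) / 0.34068 ≈ 0.5446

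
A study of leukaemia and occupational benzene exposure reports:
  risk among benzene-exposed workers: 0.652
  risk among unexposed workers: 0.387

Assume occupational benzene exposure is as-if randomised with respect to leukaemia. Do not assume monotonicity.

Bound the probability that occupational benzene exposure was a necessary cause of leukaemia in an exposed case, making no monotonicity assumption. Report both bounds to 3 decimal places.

Let p₁ = 0.652, p₀ = 0.387.
Under exogeneity alone the bounds on PN are max{0,(p₁−p₀)/p₁} ≤ PN ≤ min{1,(1−p₀)/p₁}.
  lower = (p₁ − p₀)/p₁ = 0.265 / 0.652 ≈ 0.4064
  upper = min{1, (1 − p₀)/p₁} = 0.613 / 0.652 ≈ 0.9402

0.406 ≤ PN ≤ 0.940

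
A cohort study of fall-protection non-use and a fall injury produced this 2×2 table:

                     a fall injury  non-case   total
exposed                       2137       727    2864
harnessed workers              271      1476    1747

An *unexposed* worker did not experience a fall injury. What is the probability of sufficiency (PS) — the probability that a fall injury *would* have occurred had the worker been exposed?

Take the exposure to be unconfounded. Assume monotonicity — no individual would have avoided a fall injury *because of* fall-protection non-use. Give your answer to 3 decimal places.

p₁ = P(outcome | exposed) = 2137/2864 = 0.74616
p₀ = P(outcome | unexposed) = 271/1747 = 0.15512
Under exogeneity and monotonicity, PS = (p₁ − p₀)/(1 − p₀).
PS = (0.74616 − 0.15512) / 0.84488 ≈ 0.6996

PS ≈ 0.700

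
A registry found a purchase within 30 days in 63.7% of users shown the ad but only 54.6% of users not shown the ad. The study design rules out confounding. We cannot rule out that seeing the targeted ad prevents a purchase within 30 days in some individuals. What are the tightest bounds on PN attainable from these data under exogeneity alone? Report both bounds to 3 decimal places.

0.143 ≤ PN ≤ 0.713

p₁ = 0.637, p₀ = 0.546.
Under exogeneity alone the bounds on PN are max{0,(p₁−p₀)/p₁} ≤ PN ≤ min{1,(1−p₀)/p₁}.
  lower = (p₁ − p₀)/p₁ = 0.091 / 0.637 ≈ 0.1429
  upper = min{1, (1 − p₀)/p₁} = 0.454 / 0.637 ≈ 0.7127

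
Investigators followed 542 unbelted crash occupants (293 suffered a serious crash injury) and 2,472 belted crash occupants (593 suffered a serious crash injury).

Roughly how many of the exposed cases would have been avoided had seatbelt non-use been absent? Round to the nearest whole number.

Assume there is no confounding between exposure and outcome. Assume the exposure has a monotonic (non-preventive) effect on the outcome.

p₁ = P(outcome | exposed) = 293/542 = 0.54059
p₀ = P(outcome | unexposed) = 593/2472 = 0.23989
PN = (p₁ − p₀)/p₁ = (0.54059 − 0.23989) / 0.54059 ≈ 0.55625.
Attributable cases ≈ PN × (exposed cases) = 0.55625 × 293 ≈ 162.98.

about 163 cases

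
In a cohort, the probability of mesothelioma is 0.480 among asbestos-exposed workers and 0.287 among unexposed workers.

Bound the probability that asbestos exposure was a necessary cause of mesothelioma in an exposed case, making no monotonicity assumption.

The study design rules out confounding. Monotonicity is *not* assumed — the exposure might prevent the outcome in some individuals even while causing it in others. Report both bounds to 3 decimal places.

Let p₁ = 0.48, p₀ = 0.287.
Under exogeneity alone the bounds on PN are max{0,(p₁−p₀)/p₁} ≤ PN ≤ min{1,(1−p₀)/p₁}.
  lower = (p₁ − p₀)/p₁ = 0.193 / 0.48 ≈ 0.4021
  upper = min{1, (1 − p₀)/p₁} = 0.713 / 0.48 ≈ 1.4854 → capped at 1

0.402 ≤ PN ≤ 1.000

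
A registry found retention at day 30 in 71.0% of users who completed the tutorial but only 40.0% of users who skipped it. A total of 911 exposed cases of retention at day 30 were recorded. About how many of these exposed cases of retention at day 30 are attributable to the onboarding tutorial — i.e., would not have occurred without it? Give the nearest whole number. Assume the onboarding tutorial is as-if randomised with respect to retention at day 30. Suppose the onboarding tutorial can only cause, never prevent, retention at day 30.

p₁ = 0.71, p₀ = 0.4.
PN = (p₁ − p₀)/p₁ = (0.71 − 0.4) / 0.71 ≈ 0.43662.
Attributable cases ≈ PN × (exposed cases) = 0.43662 × 911 ≈ 397.76.

about 398 cases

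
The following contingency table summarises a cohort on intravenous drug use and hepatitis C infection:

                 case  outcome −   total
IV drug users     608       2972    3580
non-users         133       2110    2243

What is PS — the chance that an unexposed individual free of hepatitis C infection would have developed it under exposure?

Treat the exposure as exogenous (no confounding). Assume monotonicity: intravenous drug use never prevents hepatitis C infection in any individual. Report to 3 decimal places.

PS ≈ 0.118

p₁ = P(outcome | exposed) = 608/3580 = 0.16983
p₀ = P(outcome | unexposed) = 133/2243 = 0.059296
Under exogeneity and monotonicity, PS = (p₁ − p₀) / (1 − p₀).
PS = (0.16983 − 0.059296) / (1 − 0.059296) = 0.11054 / 0.9407 ≈ 0.1175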